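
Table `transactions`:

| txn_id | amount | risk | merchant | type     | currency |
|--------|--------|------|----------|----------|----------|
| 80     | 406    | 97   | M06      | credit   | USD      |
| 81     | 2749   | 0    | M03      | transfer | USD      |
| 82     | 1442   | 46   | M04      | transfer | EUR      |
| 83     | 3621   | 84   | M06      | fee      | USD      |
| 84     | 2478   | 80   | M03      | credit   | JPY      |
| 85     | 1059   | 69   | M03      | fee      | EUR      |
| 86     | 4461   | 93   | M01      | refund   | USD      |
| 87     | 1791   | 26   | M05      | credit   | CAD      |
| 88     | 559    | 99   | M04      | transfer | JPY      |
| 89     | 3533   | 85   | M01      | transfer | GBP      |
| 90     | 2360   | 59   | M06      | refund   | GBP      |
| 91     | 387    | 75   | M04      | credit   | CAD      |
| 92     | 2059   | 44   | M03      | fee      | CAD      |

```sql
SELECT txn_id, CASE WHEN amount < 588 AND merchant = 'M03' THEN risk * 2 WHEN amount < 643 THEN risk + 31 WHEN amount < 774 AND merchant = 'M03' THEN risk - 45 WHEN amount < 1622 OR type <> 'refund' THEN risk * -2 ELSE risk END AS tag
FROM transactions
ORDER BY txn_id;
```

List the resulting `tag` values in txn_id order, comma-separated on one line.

128, 0, -92, -168, -160, -138, 93, -52, 130, -170, 59, 106, -88

txn_id=80: amount < 643 → 128
txn_id=81: amount < 1622 OR type <> 'refund' → 0
txn_id=82: amount < 1622 OR type <> 'refund' → -92
txn_id=83: amount < 1622 OR type <> 'refund' → -168
txn_id=84: amount < 1622 OR type <> 'refund' → -160
txn_id=85: amount < 1622 OR type <> 'refund' → -138
txn_id=86: ELSE → 93
txn_id=87: amount < 1622 OR type <> 'refund' → -52
txn_id=88: amount < 643 → 130
txn_id=89: amount < 1622 OR type <> 'refund' → -170
txn_id=90: ELSE → 59
txn_id=91: amount < 643 → 106
txn_id=92: amount < 1622 OR type <> 'refund' → -88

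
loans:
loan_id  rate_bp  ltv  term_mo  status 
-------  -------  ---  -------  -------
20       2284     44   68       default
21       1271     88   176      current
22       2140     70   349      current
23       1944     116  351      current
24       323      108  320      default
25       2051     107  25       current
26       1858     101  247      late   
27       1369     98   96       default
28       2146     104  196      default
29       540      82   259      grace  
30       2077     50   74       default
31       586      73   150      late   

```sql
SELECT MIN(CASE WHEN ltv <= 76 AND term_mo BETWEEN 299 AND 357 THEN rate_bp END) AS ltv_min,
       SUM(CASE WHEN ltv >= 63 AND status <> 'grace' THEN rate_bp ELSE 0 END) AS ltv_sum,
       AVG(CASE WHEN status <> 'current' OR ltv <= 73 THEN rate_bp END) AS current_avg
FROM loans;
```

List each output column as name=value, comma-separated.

[ltv_min: ltv <= 76 AND term_mo BETWEEN 299 AND 357]
loan_id=20: ✗
loan_id=21: ✗
loan_id=22: ✓ → 2140
loan_id=23: ✗
loan_id=24: ✗
loan_id=25: ✗
loan_id=26: ✗
loan_id=27: ✗
loan_id=28: ✗
loan_id=29: ✗
loan_id=30: ✗
loan_id=31: ✗
ltv_min = MIN(2140) = 2140
—
[ltv_sum: ltv >= 63 AND status <> 'grace']
loan_id=20: ✗
loan_id=21: ✓ → 1271
loan_id=22: ✓ → 2140
loan_id=23: ✓ → 1944
loan_id=24: ✓ → 323
loan_id=25: ✓ → 2051
loan_id=26: ✓ → 1858
loan_id=27: ✓ → 1369
loan_id=28: ✓ → 2146
loan_id=29: ✗
loan_id=30: ✗
loan_id=31: ✓ → 586
ltv_sum = 1271 + 2140 + 1944 + 323 + 2051 + 1858 + 1369 + 2146 + 586 = 13688
—
[current_avg: status <> 'current' OR ltv <= 73]
loan_id=20: ✓ → 2284
loan_id=21: ✗
loan_id=22: ✓ → 2140
loan_id=23: ✗
loan_id=24: ✓ → 323
loan_id=25: ✗
loan_id=26: ✓ → 1858
loan_id=27: ✓ → 1369
loan_id=28: ✓ → 2146
loan_id=29: ✓ → 540
loan_id=30: ✓ → 2077
loan_id=31: ✓ → 586
current_avg = (2284 + 2140 + 323 + 1858 + 1369 + 2146 + 540 + 2077 + 586) / 9 = 1480.3333333333

ltv_min=2140, ltv_sum=13688, current_avg=1480.3333333333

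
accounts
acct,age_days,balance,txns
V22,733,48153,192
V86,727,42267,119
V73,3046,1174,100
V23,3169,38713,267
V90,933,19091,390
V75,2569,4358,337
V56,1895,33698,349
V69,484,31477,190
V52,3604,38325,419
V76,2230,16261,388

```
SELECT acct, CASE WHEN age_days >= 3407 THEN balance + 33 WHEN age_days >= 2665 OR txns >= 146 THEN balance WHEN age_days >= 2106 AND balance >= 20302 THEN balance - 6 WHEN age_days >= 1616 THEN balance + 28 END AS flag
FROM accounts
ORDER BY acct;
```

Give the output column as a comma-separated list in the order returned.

48153, 38713, 38358, 33698, 31477, 1174, 4358, 16261, NULL, 19091

acct=V22: age_days >= 2665 OR txns >= 146 → 48153
acct=V23: age_days >= 2665 OR txns >= 146 → 38713
acct=V52: age_days >= 3407 → 38358
acct=V56: age_days >= 2665 OR txns >= 146 → 33698
acct=V69: age_days >= 2665 OR txns >= 146 → 31477
acct=V73: age_days >= 2665 OR txns >= 146 → 1174
acct=V75: age_days >= 2665 OR txns >= 146 → 4358
acct=V76: age_days >= 2665 OR txns >= 146 → 16261
acct=V86: (no match → NULL) → NULL
acct=V90: age_days >= 2665 OR txns >= 146 → 19091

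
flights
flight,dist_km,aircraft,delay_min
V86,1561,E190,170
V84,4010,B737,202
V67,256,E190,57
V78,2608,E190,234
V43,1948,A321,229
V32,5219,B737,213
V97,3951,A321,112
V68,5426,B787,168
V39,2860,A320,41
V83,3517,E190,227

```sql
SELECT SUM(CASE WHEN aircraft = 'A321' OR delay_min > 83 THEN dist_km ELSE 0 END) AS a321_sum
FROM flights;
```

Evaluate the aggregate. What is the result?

flight=V86: ✓ → 1561
flight=V84: ✓ → 4010
flight=V67: ✗
flight=V78: ✓ → 2608
flight=V43: ✓ → 1948
flight=V32: ✓ → 5219
flight=V97: ✓ → 3951
flight=V68: ✓ → 5426
flight=V39: ✗
flight=V83: ✓ → 3517
a321_sum = 1561 + 4010 + 2608 + 1948 + 5219 + 3951 + 5426 + 3517 = 28240

28240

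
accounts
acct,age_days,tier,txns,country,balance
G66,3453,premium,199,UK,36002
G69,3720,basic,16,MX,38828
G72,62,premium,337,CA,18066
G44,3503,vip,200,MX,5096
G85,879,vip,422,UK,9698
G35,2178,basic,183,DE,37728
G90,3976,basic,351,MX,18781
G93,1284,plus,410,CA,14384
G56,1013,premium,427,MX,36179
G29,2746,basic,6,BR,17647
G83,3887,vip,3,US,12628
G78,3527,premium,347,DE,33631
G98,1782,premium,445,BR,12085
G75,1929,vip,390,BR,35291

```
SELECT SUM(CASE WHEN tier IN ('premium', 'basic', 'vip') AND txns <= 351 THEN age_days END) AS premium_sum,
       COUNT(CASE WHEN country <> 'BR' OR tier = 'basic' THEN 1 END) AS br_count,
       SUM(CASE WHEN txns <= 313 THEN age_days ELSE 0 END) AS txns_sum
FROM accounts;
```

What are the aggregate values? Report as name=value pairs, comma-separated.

[premium_sum: tier IN ('premium', 'basic', 'vip') AND txns <= 351]
acct=G66: ✓ → 3453
acct=G69: ✓ → 3720
acct=G72: ✓ → 62
acct=G44: ✓ → 3503
acct=G85: ✗
acct=G35: ✓ → 2178
acct=G90: ✓ → 3976
acct=G93: ✗
acct=G56: ✗
acct=G29: ✓ → 2746
acct=G83: ✓ → 3887
acct=G78: ✓ → 3527
acct=G98: ✗
acct=G75: ✗
premium_sum = 3453 + 3720 + 62 + 3503 + 2178 + 3976 + 2746 + 3887 + 3527 = 27052
—
[br_count: country <> 'BR' OR tier = 'basic']
acct=G66: ✓ → 1
acct=G69: ✓ → 1
acct=G72: ✓ → 1
acct=G44: ✓ → 1
acct=G85: ✓ → 1
acct=G35: ✓ → 1
acct=G90: ✓ → 1
acct=G93: ✓ → 1
acct=G56: ✓ → 1
acct=G29: ✓ → 1
acct=G83: ✓ → 1
acct=G78: ✓ → 1
acct=G98: ✗
acct=G75: ✗
br_count = COUNT(1, 1, 1, 1, 1, 1, 1, 1, 1, 1, 1, 1) = 12
—
[txns_sum: txns <= 313]
acct=G66: ✓ → 3453
acct=G69: ✓ → 3720
acct=G72: ✗
acct=G44: ✓ → 3503
acct=G85: ✗
acct=G35: ✓ → 2178
acct=G90: ✗
acct=G93: ✗
acct=G56: ✗
acct=G29: ✓ → 2746
acct=G83: ✓ → 3887
acct=G78: ✗
acct=G98: ✗
acct=G75: ✗
txns_sum = 3453 + 3720 + 3503 + 2178 + 2746 + 3887 = 19487

premium_sum=27052, br_count=12, txns_sum=19487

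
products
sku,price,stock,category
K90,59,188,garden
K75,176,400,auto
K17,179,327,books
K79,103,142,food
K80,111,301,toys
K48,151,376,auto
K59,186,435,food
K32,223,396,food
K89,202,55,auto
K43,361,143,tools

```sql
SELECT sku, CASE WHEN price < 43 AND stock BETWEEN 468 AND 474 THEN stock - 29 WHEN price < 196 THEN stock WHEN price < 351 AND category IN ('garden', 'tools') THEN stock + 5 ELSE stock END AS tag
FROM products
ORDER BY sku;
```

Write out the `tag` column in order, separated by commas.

327, 396, 143, 376, 435, 400, 142, 301, 55, 188

sku=K17: price < 196 → 327
sku=K32: ELSE → 396
sku=K43: ELSE → 143
sku=K48: price < 196 → 376
sku=K59: price < 196 → 435
sku=K75: price < 196 → 400
sku=K79: price < 196 → 142
sku=K80: price < 196 → 301
sku=K89: ELSE → 55
sku=K90: price < 196 → 188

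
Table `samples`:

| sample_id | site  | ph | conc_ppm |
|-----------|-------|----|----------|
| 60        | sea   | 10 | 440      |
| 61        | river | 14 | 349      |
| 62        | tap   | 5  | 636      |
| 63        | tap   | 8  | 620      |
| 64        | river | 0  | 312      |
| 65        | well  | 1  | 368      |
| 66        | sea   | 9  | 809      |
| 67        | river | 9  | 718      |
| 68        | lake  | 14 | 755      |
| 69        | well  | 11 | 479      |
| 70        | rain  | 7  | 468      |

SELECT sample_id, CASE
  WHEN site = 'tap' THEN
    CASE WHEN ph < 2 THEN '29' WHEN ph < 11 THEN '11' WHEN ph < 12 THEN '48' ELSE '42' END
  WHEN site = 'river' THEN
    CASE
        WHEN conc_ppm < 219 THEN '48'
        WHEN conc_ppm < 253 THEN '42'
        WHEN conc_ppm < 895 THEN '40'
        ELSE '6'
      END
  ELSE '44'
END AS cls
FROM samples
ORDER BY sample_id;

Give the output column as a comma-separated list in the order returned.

44, 40, 11, 11, 40, 44, 44, 40, 44, 44, 44

sample_id=60: site='sea' → outer ELSE → 44
sample_id=61: site='river' → inner[conc_ppm < 895] → 40
sample_id=62: site='tap' → inner[ph < 11] → 11
sample_id=63: site='tap' → inner[ph < 11] → 11
sample_id=64: site='river' → inner[conc_ppm < 895] → 40
sample_id=65: site='well' → outer ELSE → 44
sample_id=66: site='sea' → outer ELSE → 44
sample_id=67: site='river' → inner[conc_ppm < 895] → 40
sample_id=68: site='lake' → outer ELSE → 44
sample_id=69: site='well' → outer ELSE → 44
sample_id=70: site='rain' → outer ELSE → 44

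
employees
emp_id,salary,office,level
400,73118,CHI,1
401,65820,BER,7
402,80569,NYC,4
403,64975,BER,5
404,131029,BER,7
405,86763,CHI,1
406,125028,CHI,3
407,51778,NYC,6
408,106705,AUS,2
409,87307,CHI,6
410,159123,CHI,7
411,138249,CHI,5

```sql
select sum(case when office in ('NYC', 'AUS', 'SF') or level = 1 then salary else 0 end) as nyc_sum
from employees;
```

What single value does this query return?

emp_id=400: ✓ → 73118
emp_id=401: ✗
emp_id=402: ✓ → 80569
emp_id=403: ✗
emp_id=404: ✗
emp_id=405: ✓ → 86763
emp_id=406: ✗
emp_id=407: ✓ → 51778
emp_id=408: ✓ → 106705
emp_id=409: ✗
emp_id=410: ✗
emp_id=411: ✗
nyc_sum = 73118 + 80569 + 86763 + 51778 + 106705 = 398933

398933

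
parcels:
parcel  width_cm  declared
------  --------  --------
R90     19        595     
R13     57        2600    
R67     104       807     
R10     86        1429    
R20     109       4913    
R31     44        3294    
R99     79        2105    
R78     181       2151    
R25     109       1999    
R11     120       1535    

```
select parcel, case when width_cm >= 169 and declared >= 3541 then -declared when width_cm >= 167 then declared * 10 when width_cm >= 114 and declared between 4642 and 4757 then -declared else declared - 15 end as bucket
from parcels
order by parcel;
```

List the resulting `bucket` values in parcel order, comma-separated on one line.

parcel=R10: ELSE → 1414
parcel=R11: ELSE → 1520
parcel=R13: ELSE → 2585
parcel=R20: ELSE → 4898
parcel=R25: ELSE → 1984
parcel=R31: ELSE → 3279
parcel=R67: ELSE → 792
parcel=R78: width_cm >= 167 → 21510
parcel=R90: ELSE → 580
parcel=R99: ELSE → 2090

1414, 1520, 2585, 4898, 1984, 3279, 792, 21510, 580, 2090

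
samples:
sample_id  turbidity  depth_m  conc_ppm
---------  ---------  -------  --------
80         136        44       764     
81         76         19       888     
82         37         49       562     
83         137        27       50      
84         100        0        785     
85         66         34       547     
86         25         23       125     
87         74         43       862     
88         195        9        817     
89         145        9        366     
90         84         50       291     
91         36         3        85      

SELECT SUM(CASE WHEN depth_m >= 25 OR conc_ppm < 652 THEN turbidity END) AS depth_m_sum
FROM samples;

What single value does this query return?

sample_id=80: ✓ → 136
sample_id=81: ✗
sample_id=82: ✓ → 37
sample_id=83: ✓ → 137
sample_id=84: ✗
sample_id=85: ✓ → 66
sample_id=86: ✓ → 25
sample_id=87: ✓ → 74
sample_id=88: ✗
sample_id=89: ✓ → 145
sample_id=90: ✓ → 84
sample_id=91: ✓ → 36
depth_m_sum = 136 + 37 + 137 + 66 + 25 + 74 + 145 + 84 + 36 = 740

740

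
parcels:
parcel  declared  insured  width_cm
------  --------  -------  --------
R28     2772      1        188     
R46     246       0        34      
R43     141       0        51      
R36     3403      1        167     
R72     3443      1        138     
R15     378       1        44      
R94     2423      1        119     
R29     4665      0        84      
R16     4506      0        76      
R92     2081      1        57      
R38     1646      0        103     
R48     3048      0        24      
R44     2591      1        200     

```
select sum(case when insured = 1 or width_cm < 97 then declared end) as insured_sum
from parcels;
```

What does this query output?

parcel=R28: ✓ → 2772
parcel=R46: ✓ → 246
parcel=R43: ✓ → 141
parcel=R36: ✓ → 3403
parcel=R72: ✓ → 3443
parcel=R15: ✓ → 378
parcel=R94: ✓ → 2423
parcel=R29: ✓ → 4665
parcel=R16: ✓ → 4506
parcel=R92: ✓ → 2081
parcel=R38: ✗
parcel=R48: ✓ → 3048
parcel=R44: ✓ → 2591
insured_sum = 2772 + 246 + 141 + 3403 + 3443 + 378 + 2423 + 4665 + 4506 + 2081 + 3048 + 2591 = 29697

29697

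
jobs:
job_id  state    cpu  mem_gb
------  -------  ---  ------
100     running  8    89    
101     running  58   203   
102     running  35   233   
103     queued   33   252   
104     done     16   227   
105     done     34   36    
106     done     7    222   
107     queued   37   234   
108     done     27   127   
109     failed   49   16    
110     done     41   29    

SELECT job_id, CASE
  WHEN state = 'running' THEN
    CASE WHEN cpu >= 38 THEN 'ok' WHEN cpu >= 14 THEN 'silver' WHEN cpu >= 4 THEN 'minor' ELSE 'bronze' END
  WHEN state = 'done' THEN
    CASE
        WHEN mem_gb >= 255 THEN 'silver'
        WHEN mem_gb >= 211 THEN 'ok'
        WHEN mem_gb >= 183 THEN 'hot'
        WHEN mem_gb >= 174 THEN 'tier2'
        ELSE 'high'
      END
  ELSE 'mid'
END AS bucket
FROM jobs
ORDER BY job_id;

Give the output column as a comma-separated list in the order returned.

minor, ok, silver, mid, ok, high, ok, mid, high, mid, high

job_id=100: state='running' → inner[cpu >= 4] → minor
job_id=101: state='running' → inner[cpu >= 38] → ok
job_id=102: state='running' → inner[cpu >= 14] → silver
job_id=103: state='queued' → outer ELSE → mid
job_id=104: state='done' → inner[mem_gb >= 211] → ok
job_id=105: state='done' → inner[ELSE] → high
job_id=106: state='done' → inner[mem_gb >= 211] → ok
job_id=107: state='queued' → outer ELSE → mid
job_id=108: state='done' → inner[ELSE] → high
job_id=109: state='failed' → outer ELSE → mid
job_id=110: state='done' → inner[ELSE] → high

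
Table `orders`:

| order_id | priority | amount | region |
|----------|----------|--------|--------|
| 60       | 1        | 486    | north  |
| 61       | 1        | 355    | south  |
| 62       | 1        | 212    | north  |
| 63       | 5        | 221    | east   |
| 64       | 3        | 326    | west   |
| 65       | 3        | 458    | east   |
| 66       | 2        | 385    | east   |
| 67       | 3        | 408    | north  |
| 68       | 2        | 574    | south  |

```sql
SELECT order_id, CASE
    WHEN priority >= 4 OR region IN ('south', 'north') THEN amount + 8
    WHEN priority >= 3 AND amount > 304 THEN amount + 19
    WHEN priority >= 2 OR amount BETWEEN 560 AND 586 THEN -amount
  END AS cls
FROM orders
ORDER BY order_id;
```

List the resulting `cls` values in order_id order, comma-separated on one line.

494, 363, 220, 229, 345, 477, -385, 416, 582

order_id=60: priority >= 4 OR region IN ('south', 'north') → 494
order_id=61: priority >= 4 OR region IN ('south', 'north') → 363
order_id=62: priority >= 4 OR region IN ('south', 'north') → 220
order_id=63: priority >= 4 OR region IN ('south', 'north') → 229
order_id=64: priority >= 3 AND amount > 304 → 345
order_id=65: priority >= 3 AND amount > 304 → 477
order_id=66: priority >= 2 OR amount BETWEEN 560 AND 586 → -385
order_id=67: priority >= 4 OR region IN ('south', 'north') → 416
order_id=68: priority >= 4 OR region IN ('south', 'north') → 582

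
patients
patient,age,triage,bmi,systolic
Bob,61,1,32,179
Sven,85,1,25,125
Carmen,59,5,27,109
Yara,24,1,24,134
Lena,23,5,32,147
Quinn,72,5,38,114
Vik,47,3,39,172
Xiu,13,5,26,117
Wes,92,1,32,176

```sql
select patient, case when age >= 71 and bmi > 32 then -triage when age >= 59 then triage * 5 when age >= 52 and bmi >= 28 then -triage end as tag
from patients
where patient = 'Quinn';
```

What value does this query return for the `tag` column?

-5

patient = Quinn: age=72, triage=5, bmi=38, systolic=114.
age >= 71 and bmi > 32 → true → -5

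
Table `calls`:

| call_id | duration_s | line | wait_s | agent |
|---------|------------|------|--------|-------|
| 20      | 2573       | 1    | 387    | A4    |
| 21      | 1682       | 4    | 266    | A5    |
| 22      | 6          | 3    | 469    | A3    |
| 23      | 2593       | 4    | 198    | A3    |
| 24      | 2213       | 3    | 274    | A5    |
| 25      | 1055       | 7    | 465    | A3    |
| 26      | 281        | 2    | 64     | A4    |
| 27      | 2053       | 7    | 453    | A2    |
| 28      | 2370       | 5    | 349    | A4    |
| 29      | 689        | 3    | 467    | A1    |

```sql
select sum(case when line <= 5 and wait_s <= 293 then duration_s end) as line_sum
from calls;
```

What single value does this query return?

call_id=20: ✗
call_id=21: ✓ → 1682
call_id=22: ✗
call_id=23: ✓ → 2593
call_id=24: ✓ → 2213
call_id=25: ✗
call_id=26: ✓ → 281
call_id=27: ✗
call_id=28: ✗
call_id=29: ✗
line_sum = 1682 + 2593 + 2213 + 281 = 6769

6769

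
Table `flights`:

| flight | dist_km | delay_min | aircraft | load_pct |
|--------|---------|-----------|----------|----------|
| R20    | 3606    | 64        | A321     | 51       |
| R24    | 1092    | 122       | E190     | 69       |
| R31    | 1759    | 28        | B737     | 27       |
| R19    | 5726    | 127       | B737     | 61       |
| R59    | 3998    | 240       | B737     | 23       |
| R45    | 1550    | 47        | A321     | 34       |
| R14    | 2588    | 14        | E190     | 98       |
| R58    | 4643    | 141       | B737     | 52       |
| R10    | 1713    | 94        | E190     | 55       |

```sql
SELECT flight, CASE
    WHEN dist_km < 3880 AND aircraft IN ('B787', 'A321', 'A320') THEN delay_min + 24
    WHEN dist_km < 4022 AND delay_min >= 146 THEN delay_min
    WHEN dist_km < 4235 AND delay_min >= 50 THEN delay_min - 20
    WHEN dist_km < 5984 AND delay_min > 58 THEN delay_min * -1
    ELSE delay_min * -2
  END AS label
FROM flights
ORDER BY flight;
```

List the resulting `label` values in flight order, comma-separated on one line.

74, -28, -127, 88, 102, -56, 71, -141, 240

flight=R10: dist_km < 4235 AND delay_min >= 50 → 74
flight=R14: ELSE → -28
flight=R19: dist_km < 5984 AND delay_min > 58 → -127
flight=R20: dist_km < 3880 AND aircraft IN ('B787', 'A321', 'A320') → 88
flight=R24: dist_km < 4235 AND delay_min >= 50 → 102
flight=R31: ELSE → -56
flight=R45: dist_km < 3880 AND aircraft IN ('B787', 'A321', 'A320') → 71
flight=R58: dist_km < 5984 AND delay_min > 58 → -141
flight=R59: dist_km < 4022 AND delay_min >= 146 → 240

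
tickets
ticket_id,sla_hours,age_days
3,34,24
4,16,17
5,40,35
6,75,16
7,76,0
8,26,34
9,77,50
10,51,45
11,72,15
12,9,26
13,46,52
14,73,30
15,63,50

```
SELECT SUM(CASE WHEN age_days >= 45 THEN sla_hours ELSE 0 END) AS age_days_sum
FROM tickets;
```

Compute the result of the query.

237

ticket_id=3: ✗
ticket_id=4: ✗
ticket_id=5: ✗
ticket_id=6: ✗
ticket_id=7: ✗
ticket_id=8: ✗
ticket_id=9: ✓ → 77
ticket_id=10: ✓ → 51
ticket_id=11: ✗
ticket_id=12: ✗
ticket_id=13: ✓ → 46
ticket_id=14: ✗
ticket_id=15: ✓ → 63
age_days_sum = 77 + 51 + 46 + 63 = 237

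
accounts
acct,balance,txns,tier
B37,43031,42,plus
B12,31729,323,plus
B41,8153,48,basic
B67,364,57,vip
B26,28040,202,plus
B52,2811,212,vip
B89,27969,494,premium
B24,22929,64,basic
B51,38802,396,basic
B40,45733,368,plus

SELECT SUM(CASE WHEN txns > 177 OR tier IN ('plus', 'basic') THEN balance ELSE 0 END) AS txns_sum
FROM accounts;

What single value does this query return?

acct=B37: ✓ → 43031
acct=B12: ✓ → 31729
acct=B41: ✓ → 8153
acct=B67: ✗
acct=B26: ✓ → 28040
acct=B52: ✓ → 2811
acct=B89: ✓ → 27969
acct=B24: ✓ → 22929
acct=B51: ✓ → 38802
acct=B40: ✓ → 45733
txns_sum = 43031 + 31729 + 8153 + 28040 + 2811 + 27969 + 22929 + 38802 + 45733 = 249197

249197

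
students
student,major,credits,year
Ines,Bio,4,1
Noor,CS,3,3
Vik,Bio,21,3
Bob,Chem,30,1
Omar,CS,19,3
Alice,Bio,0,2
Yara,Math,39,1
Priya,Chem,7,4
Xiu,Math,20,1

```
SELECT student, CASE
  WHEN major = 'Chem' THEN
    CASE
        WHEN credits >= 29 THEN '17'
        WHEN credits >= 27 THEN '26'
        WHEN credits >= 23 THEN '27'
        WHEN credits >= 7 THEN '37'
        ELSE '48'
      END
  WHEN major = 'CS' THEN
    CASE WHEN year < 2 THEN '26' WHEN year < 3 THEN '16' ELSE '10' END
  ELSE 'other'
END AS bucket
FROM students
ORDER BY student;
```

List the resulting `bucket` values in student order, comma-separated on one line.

student=Alice: major='Bio' → outer ELSE → other
student=Bob: major='Chem' → inner[credits >= 29] → 17
student=Ines: major='Bio' → outer ELSE → other
student=Noor: major='CS' → inner[ELSE] → 10
student=Omar: major='CS' → inner[ELSE] → 10
student=Priya: major='Chem' → inner[credits >= 7] → 37
student=Vik: major='Bio' → outer ELSE → other
student=Xiu: major='Math' → outer ELSE → other
student=Yara: major='Math' → outer ELSE → other

other, 17, other, 10, 10, 37, other, other, other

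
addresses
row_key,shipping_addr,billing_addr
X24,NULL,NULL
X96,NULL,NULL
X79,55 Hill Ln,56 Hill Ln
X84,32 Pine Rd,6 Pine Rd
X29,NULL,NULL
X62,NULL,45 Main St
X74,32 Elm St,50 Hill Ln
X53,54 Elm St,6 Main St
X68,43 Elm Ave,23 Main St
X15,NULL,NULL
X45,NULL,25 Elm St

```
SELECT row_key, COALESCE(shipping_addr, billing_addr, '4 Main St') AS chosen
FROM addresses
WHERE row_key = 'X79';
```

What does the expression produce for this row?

row_key = X79: shipping_addr=55 Hill Ln, billing_addr=56 Hill Ln.
shipping_addr=55 Hill Ln → 55 Hill Ln

55 Hill Ln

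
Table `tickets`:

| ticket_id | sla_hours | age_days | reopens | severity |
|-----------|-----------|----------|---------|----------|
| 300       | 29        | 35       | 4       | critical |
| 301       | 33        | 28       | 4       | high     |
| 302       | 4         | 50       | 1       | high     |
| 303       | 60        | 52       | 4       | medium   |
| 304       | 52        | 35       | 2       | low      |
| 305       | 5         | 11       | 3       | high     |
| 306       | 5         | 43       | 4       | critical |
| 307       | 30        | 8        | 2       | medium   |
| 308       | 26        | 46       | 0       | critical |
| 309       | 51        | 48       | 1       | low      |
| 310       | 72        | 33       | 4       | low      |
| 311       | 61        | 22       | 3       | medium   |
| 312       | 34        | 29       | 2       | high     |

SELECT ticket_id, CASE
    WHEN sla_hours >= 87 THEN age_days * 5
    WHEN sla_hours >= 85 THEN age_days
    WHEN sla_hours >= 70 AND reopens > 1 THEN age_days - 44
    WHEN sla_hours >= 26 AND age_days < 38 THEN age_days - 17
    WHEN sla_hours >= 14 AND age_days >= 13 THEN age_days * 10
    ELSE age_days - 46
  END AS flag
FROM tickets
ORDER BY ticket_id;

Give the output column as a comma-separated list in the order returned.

18, 11, 4, 520, 18, -35, -3, -9, 460, 480, -11, 5, 12

ticket_id=300: sla_hours >= 26 AND age_days < 38 → 18
ticket_id=301: sla_hours >= 26 AND age_days < 38 → 11
ticket_id=302: ELSE → 4
ticket_id=303: sla_hours >= 14 AND age_days >= 13 → 520
ticket_id=304: sla_hours >= 26 AND age_days < 38 → 18
ticket_id=305: ELSE → -35
ticket_id=306: ELSE → -3
ticket_id=307: sla_hours >= 26 AND age_days < 38 → -9
ticket_id=308: sla_hours >= 14 AND age_days >= 13 → 460
ticket_id=309: sla_hours >= 14 AND age_days >= 13 → 480
ticket_id=310: sla_hours >= 70 AND reopens > 1 → -11
ticket_id=311: sla_hours >= 26 AND age_days < 38 → 5
ticket_id=312: sla_hours >= 26 AND age_days < 38 → 12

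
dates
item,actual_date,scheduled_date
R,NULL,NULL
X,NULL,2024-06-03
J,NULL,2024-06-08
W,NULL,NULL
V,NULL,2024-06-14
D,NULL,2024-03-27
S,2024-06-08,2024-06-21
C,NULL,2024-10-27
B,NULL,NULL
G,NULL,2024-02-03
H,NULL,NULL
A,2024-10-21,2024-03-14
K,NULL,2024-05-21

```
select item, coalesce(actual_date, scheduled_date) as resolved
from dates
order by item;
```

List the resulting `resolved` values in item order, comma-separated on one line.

item=A: actual_date=2024-10-21 → 2024-10-21
item=B: actual_date=NULL, scheduled_date=NULL (all NULL) → NULL
item=C: actual_date=NULL, scheduled_date=2024-10-27 → 2024-10-27
item=D: actual_date=NULL, scheduled_date=2024-03-27 → 2024-03-27
item=G: actual_date=NULL, scheduled_date=2024-02-03 → 2024-02-03
item=H: actual_date=NULL, scheduled_date=NULL (all NULL) → NULL
item=J: actual_date=NULL, scheduled_date=2024-06-08 → 2024-06-08
item=K: actual_date=NULL, scheduled_date=2024-05-21 → 2024-05-21
item=R: actual_date=NULL, scheduled_date=NULL (all NULL) → NULL
item=S: actual_date=2024-06-08 → 2024-06-08
item=V: actual_date=NULL, scheduled_date=2024-06-14 → 2024-06-14
item=W: actual_date=NULL, scheduled_date=NULL (all NULL) → NULL
item=X: actual_date=NULL, scheduled_date=2024-06-03 → 2024-06-03

2024-10-21, NULL, 2024-10-27, 2024-03-27, 2024-02-03, NULL, 2024-06-08, 2024-05-21, NULL, 2024-06-08, 2024-06-14, NULL, 2024-06-03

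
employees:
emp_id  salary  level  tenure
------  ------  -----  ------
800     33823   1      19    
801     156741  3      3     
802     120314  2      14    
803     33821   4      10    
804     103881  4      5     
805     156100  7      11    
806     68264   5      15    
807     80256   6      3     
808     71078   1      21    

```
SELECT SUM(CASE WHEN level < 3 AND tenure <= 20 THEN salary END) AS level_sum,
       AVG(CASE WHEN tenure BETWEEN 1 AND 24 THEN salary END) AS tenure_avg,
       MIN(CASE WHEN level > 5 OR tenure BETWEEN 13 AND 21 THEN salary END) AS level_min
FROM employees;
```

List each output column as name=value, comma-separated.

level_sum=154137, tenure_avg=91586.4444444444, level_min=33823

[level_sum: level < 3 AND tenure <= 20]
emp_id=800: ✓ → 33823
emp_id=801: ✗
emp_id=802: ✓ → 120314
emp_id=803: ✗
emp_id=804: ✗
emp_id=805: ✗
emp_id=806: ✗
emp_id=807: ✗
emp_id=808: ✗
level_sum = 33823 + 120314 = 154137
—
[tenure_avg: tenure BETWEEN 1 AND 24]
emp_id=800: ✓ → 33823
emp_id=801: ✓ → 156741
emp_id=802: ✓ → 120314
emp_id=803: ✓ → 33821
emp_id=804: ✓ → 103881
emp_id=805: ✓ → 156100
emp_id=806: ✓ → 68264
emp_id=807: ✓ → 80256
emp_id=808: ✓ → 71078
tenure_avg = (33823 + 156741 + 120314 + 33821 + 103881 + 156100 + 68264 + 80256 + 71078) / 9 = 91586.4444444444
—
[level_min: level > 5 OR tenure BETWEEN 13 AND 21]
emp_id=800: ✓ → 33823
emp_id=801: ✗
emp_id=802: ✓ → 120314
emp_id=803: ✗
emp_id=804: ✗
emp_id=805: ✓ → 156100
emp_id=806: ✓ → 68264
emp_id=807: ✓ → 80256
emp_id=808: ✓ → 71078
level_min = MIN(33823, 120314, 156100, 68264, 80256, 71078) = 33823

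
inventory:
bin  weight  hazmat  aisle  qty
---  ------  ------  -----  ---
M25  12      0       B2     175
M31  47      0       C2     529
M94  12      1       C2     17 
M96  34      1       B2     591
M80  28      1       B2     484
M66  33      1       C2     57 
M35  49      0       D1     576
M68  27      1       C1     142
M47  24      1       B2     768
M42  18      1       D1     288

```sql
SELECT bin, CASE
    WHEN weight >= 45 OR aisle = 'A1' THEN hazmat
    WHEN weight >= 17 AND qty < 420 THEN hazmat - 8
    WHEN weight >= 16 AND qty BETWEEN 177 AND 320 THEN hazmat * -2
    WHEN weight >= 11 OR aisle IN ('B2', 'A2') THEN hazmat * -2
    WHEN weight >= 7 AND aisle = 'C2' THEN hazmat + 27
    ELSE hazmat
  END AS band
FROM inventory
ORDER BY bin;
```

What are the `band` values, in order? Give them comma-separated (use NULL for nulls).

0, 0, 0, -7, -2, -7, -7, -2, -2, -2

bin=M25: weight >= 11 OR aisle IN ('B2', 'A2') → 0
bin=M31: weight >= 45 OR aisle = 'A1' → 0
bin=M35: weight >= 45 OR aisle = 'A1' → 0
bin=M42: weight >= 17 AND qty < 420 → -7
bin=M47: weight >= 11 OR aisle IN ('B2', 'A2') → -2
bin=M66: weight >= 17 AND qty < 420 → -7
bin=M68: weight >= 17 AND qty < 420 → -7
bin=M80: weight >= 11 OR aisle IN ('B2', 'A2') → -2
bin=M94: weight >= 11 OR aisle IN ('B2', 'A2') → -2
bin=M96: weight >= 11 OR aisle IN ('B2', 'A2') → -2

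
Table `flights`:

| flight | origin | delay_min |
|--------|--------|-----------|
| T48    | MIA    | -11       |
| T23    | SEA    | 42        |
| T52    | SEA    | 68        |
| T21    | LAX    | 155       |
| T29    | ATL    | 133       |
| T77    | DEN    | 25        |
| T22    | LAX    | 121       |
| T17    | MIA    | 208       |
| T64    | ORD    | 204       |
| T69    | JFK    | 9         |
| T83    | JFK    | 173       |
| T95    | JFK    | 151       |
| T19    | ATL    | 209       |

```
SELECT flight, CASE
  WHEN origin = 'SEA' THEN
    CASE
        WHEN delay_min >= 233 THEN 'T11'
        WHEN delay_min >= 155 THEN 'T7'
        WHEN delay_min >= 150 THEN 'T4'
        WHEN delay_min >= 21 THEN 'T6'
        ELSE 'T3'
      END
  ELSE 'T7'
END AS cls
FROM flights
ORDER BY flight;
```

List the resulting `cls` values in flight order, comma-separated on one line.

T7, T7, T7, T7, T6, T7, T7, T6, T7, T7, T7, T7, T7

flight=T17: origin='MIA' → outer ELSE → T7
flight=T19: origin='ATL' → outer ELSE → T7
flight=T21: origin='LAX' → outer ELSE → T7
flight=T22: origin='LAX' → outer ELSE → T7
flight=T23: origin='SEA' → inner[delay_min >= 21] → T6
flight=T29: origin='ATL' → outer ELSE → T7
flight=T48: origin='MIA' → outer ELSE → T7
flight=T52: origin='SEA' → inner[delay_min >= 21] → T6
flight=T64: origin='ORD' → outer ELSE → T7
flight=T69: origin='JFK' → outer ELSE → T7
flight=T77: origin='DEN' → outer ELSE → T7
flight=T83: origin='JFK' → outer ELSE → T7
flight=T95: origin='JFK' → outer ELSE → T7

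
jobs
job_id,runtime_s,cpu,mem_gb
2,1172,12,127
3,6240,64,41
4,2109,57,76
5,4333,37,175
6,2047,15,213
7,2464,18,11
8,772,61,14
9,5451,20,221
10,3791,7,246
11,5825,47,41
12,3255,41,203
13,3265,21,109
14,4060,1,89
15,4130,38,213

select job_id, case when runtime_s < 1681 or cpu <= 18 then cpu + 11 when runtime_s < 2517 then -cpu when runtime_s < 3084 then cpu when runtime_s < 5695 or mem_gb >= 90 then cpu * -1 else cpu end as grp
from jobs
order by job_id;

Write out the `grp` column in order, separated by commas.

23, 64, -57, -37, 26, 29, 72, -20, 18, 47, -41, -21, 12, -38

job_id=2: runtime_s < 1681 or cpu <= 18 → 23
job_id=3: ELSE → 64
job_id=4: runtime_s < 2517 → -57
job_id=5: runtime_s < 5695 or mem_gb >= 90 → -37
job_id=6: runtime_s < 1681 or cpu <= 18 → 26
job_id=7: runtime_s < 1681 or cpu <= 18 → 29
job_id=8: runtime_s < 1681 or cpu <= 18 → 72
job_id=9: runtime_s < 5695 or mem_gb >= 90 → -20
job_id=10: runtime_s < 1681 or cpu <= 18 → 18
job_id=11: ELSE → 47
job_id=12: runtime_s < 5695 or mem_gb >= 90 → -41
job_id=13: runtime_s < 5695 or mem_gb >= 90 → -21
job_id=14: runtime_s < 1681 or cpu <= 18 → 12
job_id=15: runtime_s < 5695 or mem_gb >= 90 → -38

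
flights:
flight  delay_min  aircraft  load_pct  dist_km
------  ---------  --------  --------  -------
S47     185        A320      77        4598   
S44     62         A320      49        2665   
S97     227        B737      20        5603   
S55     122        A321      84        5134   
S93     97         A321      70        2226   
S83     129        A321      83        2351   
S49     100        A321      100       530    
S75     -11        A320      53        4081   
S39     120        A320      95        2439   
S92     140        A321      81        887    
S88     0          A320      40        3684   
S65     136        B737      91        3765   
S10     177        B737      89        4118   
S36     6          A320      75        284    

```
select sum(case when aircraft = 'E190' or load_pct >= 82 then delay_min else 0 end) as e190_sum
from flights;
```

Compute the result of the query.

flight=S47: ✗
flight=S44: ✗
flight=S97: ✗
flight=S55: ✓ → 122
flight=S93: ✗
flight=S83: ✓ → 129
flight=S49: ✓ → 100
flight=S75: ✗
flight=S39: ✓ → 120
flight=S92: ✗
flight=S88: ✗
flight=S65: ✓ → 136
flight=S10: ✓ → 177
flight=S36: ✗
e190_sum = 122 + 129 + 100 + 120 + 136 + 177 = 784

784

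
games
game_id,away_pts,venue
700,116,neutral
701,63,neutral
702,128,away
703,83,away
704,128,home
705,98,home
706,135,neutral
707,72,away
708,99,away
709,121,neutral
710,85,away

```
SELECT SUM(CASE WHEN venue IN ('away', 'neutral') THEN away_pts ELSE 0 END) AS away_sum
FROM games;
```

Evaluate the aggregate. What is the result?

game_id=700: ✓ → 116
game_id=701: ✓ → 63
game_id=702: ✓ → 128
game_id=703: ✓ → 83
game_id=704: ✗
game_id=705: ✗
game_id=706: ✓ → 135
game_id=707: ✓ → 72
game_id=708: ✓ → 99
game_id=709: ✓ → 121
game_id=710: ✓ → 85
away_sum = 116 + 63 + 128 + 83 + 135 + 72 + 99 + 121 + 85 = 902

902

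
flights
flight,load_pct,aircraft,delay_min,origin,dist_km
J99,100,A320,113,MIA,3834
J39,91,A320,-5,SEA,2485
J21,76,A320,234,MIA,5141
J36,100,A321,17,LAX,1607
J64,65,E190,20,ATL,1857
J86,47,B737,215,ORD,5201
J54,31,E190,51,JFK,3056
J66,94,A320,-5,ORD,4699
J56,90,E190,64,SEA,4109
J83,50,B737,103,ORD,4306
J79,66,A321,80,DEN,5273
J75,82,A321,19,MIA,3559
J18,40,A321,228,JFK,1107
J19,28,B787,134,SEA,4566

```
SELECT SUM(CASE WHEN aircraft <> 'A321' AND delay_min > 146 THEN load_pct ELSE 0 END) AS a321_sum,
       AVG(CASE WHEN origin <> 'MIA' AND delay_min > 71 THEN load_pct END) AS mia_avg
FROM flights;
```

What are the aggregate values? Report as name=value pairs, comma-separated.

a321_sum=123, mia_avg=46.2

[a321_sum: aircraft <> 'A321' AND delay_min > 146]
flight=J99: ✗
flight=J39: ✗
flight=J21: ✓ → 76
flight=J36: ✗
flight=J64: ✗
flight=J86: ✓ → 47
flight=J54: ✗
flight=J66: ✗
flight=J56: ✗
flight=J83: ✗
flight=J79: ✗
flight=J75: ✗
flight=J18: ✗
flight=J19: ✗
a321_sum = 76 + 47 = 123
—
[mia_avg: origin <> 'MIA' AND delay_min > 71]
flight=J99: ✗
flight=J39: ✗
flight=J21: ✗
flight=J36: ✗
flight=J64: ✗
flight=J86: ✓ → 47
flight=J54: ✗
flight=J66: ✗
flight=J56: ✗
flight=J83: ✓ → 50
flight=J79: ✓ → 66
flight=J75: ✗
flight=J18: ✓ → 40
flight=J19: ✓ → 28
mia_avg = (47 + 50 + 66 + 40 + 28) / 5 = 46.2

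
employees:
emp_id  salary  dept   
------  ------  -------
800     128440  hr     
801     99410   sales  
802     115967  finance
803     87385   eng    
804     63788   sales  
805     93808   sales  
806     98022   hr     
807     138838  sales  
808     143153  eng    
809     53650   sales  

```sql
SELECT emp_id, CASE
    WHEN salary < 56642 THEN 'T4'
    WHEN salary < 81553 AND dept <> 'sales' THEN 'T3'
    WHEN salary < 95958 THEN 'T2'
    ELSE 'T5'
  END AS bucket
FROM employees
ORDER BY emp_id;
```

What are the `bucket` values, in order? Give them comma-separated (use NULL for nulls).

emp_id=800: ELSE → T5
emp_id=801: ELSE → T5
emp_id=802: ELSE → T5
emp_id=803: salary < 95958 → T2
emp_id=804: salary < 95958 → T2
emp_id=805: salary < 95958 → T2
emp_id=806: ELSE → T5
emp_id=807: ELSE → T5
emp_id=808: ELSE → T5
emp_id=809: salary < 56642 → T4

T5, T5, T5, T2, T2, T2, T5, T5, T5, T4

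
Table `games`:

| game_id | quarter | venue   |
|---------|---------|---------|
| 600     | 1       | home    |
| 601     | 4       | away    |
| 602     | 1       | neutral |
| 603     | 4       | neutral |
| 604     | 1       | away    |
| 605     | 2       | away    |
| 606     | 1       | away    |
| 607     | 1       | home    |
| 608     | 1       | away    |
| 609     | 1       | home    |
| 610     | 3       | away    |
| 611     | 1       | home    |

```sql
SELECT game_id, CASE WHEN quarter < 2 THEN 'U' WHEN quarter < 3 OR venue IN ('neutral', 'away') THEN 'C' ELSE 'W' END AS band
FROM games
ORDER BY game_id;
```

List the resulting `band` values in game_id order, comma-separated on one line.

U, C, U, C, U, C, U, U, U, U, C, U

game_id=600: quarter < 2 → U
game_id=601: quarter < 3 OR venue IN ('neutral', 'away') → C
game_id=602: quarter < 2 → U
game_id=603: quarter < 3 OR venue IN ('neutral', 'away') → C
game_id=604: quarter < 2 → U
game_id=605: quarter < 3 OR venue IN ('neutral', 'away') → C
game_id=606: quarter < 2 → U
game_id=607: quarter < 2 → U
game_id=608: quarter < 2 → U
game_id=609: quarter < 2 → U
game_id=610: quarter < 3 OR venue IN ('neutral', 'away') → C
game_id=611: quarter < 2 → U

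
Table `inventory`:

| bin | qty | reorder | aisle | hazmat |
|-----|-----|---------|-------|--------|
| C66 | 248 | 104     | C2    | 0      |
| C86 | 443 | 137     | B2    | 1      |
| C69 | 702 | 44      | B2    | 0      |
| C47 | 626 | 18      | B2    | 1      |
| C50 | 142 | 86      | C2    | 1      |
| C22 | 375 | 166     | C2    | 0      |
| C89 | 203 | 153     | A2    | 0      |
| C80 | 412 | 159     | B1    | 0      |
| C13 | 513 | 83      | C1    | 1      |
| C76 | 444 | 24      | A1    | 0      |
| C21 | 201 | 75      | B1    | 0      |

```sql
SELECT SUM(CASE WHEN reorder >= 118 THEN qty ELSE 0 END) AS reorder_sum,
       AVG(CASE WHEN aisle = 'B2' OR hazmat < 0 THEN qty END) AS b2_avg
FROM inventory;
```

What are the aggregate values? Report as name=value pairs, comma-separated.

[reorder_sum: reorder >= 118]
bin=C66: ✗
bin=C86: ✓ → 443
bin=C69: ✗
bin=C47: ✗
bin=C50: ✗
bin=C22: ✓ → 375
bin=C89: ✓ → 203
bin=C80: ✓ → 412
bin=C13: ✗
bin=C76: ✗
bin=C21: ✗
reorder_sum = 443 + 375 + 203 + 412 = 1433
—
[b2_avg: aisle = 'B2' OR hazmat < 0]
bin=C66: ✗
bin=C86: ✓ → 443
bin=C69: ✓ → 702
bin=C47: ✓ → 626
bin=C50: ✗
bin=C22: ✗
bin=C89: ✗
bin=C80: ✗
bin=C13: ✗
bin=C76: ✗
bin=C21: ✗
b2_avg = (443 + 702 + 626) / 3 = 590.3333333333

reorder_sum=1433, b2_avg=590.3333333333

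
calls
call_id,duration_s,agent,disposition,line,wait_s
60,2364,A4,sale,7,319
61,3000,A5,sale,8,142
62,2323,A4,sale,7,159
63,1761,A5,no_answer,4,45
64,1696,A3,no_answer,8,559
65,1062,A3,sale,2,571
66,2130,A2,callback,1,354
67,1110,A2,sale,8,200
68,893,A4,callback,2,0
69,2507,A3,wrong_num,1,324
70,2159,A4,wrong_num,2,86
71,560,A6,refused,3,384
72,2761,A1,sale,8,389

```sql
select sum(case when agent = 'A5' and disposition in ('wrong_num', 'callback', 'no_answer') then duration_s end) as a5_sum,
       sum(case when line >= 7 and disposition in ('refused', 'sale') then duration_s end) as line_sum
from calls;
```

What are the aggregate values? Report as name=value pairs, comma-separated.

[a5_sum: agent = 'A5' and disposition in ('wrong_num', 'callback', 'no_answer')]
call_id=60: ✗
call_id=61: ✗
call_id=62: ✗
call_id=63: ✓ → 1761
call_id=64: ✗
call_id=65: ✗
call_id=66: ✗
call_id=67: ✗
call_id=68: ✗
call_id=69: ✗
call_id=70: ✗
call_id=71: ✗
call_id=72: ✗
a5_sum = 1761
—
[line_sum: line >= 7 and disposition in ('refused', 'sale')]
call_id=60: ✓ → 2364
call_id=61: ✓ → 3000
call_id=62: ✓ → 2323
call_id=63: ✗
call_id=64: ✗
call_id=65: ✗
call_id=66: ✗
call_id=67: ✓ → 1110
call_id=68: ✗
call_id=69: ✗
call_id=70: ✗
call_id=71: ✗
call_id=72: ✓ → 2761
line_sum = 2364 + 3000 + 2323 + 1110 + 2761 = 11558

a5_sum=1761, line_sum=11558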